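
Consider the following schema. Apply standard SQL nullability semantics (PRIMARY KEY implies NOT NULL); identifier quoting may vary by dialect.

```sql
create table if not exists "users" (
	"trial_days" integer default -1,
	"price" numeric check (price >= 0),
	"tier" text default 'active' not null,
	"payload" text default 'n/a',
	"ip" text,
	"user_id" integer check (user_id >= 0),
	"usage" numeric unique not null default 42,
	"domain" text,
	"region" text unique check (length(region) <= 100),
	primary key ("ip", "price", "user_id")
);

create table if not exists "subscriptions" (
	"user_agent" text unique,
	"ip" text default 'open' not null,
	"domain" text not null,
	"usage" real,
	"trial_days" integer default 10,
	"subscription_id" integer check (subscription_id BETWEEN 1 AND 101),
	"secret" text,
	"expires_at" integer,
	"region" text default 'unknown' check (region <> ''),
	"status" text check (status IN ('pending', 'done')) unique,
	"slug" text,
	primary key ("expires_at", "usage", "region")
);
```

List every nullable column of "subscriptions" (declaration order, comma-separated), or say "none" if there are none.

- user_agent: UNIQUE does not imply NOT NULL → nullable.
- ip: declared NOT NULL → not nullable.
- domain: declared NOT NULL → not nullable.
- usage: part of the PRIMARY KEY, which implies NOT NULL → not nullable.
- trial_days: DEFAULT only fills an omitted column; an explicit NULL is still allowed → nullable.
- subscription_id: CHECK does not forbid NULL (a CHECK constraint passes when its expression is NULL) → nullable.
- secret: no NOT NULL constraint applies → nullable.
- expires_at: part of the PRIMARY KEY, which implies NOT NULL → not nullable.
- region: part of the PRIMARY KEY, which implies NOT NULL → not nullable.
- status: CHECK does not forbid NULL (a CHECK constraint passes when its expression is NULL) → nullable.
- slug: no NOT NULL constraint applies → nullable.

user_agent, trial_days, subscription_id, secret, status, slug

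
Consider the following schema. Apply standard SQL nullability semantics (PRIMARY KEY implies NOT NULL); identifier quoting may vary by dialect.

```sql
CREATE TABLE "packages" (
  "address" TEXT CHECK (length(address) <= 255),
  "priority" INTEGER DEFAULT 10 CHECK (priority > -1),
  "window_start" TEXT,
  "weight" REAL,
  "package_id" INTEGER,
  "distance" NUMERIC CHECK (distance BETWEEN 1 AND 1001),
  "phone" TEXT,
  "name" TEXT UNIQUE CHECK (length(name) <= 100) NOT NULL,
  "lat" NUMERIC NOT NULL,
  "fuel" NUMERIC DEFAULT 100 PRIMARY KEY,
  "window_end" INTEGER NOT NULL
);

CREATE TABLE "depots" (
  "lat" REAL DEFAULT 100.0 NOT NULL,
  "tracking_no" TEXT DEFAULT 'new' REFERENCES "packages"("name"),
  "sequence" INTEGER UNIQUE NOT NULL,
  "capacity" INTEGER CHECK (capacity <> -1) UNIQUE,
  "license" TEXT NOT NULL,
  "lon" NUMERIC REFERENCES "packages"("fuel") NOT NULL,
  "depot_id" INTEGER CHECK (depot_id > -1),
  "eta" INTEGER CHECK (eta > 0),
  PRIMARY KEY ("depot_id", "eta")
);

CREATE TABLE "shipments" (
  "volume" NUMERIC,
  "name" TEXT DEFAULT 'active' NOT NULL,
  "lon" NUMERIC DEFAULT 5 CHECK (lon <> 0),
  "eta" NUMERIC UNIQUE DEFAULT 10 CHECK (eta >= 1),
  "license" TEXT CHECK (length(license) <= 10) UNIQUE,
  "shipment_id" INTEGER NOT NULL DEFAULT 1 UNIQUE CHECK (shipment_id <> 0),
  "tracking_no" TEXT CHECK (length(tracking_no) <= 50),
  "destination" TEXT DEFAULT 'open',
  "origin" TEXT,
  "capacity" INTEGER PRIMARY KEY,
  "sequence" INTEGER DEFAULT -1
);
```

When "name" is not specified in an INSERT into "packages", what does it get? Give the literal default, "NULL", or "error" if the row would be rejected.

name has no DEFAULT clause.
Omitting it would insert NULL, but it is declared NOT NULL, so the INSERT fails.

error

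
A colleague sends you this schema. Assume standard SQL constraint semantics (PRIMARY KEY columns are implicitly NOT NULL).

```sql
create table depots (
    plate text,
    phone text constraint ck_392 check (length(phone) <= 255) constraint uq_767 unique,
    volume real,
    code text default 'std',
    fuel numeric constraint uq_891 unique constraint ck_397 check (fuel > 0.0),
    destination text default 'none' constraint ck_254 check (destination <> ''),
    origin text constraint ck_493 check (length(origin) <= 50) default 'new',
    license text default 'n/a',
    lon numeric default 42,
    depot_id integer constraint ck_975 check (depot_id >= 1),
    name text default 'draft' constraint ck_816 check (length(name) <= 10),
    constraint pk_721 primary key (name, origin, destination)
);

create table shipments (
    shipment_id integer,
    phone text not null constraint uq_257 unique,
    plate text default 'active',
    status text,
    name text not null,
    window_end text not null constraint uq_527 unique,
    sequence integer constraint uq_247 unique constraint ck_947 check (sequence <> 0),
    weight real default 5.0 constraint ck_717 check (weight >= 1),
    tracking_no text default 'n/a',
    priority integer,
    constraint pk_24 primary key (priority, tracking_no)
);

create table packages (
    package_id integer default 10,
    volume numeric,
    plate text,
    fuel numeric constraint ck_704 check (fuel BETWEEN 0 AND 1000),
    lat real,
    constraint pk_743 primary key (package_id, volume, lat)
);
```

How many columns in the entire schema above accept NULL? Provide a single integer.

15

depots: 8 nullable (plate, phone, volume, code, fuel, license, lon, depot_id — PK (name, origin, destination) and explicit NOT NULL columns excluded).
shipments: 5 nullable (shipment_id, plate, status, sequence, weight — PK (priority, tracking_no) and explicit NOT NULL columns excluded).
packages: 2 nullable (plate, fuel — PK (package_id, volume, lat) and explicit NOT NULL columns excluded).
Total: 8 + 5 + 2 = 15.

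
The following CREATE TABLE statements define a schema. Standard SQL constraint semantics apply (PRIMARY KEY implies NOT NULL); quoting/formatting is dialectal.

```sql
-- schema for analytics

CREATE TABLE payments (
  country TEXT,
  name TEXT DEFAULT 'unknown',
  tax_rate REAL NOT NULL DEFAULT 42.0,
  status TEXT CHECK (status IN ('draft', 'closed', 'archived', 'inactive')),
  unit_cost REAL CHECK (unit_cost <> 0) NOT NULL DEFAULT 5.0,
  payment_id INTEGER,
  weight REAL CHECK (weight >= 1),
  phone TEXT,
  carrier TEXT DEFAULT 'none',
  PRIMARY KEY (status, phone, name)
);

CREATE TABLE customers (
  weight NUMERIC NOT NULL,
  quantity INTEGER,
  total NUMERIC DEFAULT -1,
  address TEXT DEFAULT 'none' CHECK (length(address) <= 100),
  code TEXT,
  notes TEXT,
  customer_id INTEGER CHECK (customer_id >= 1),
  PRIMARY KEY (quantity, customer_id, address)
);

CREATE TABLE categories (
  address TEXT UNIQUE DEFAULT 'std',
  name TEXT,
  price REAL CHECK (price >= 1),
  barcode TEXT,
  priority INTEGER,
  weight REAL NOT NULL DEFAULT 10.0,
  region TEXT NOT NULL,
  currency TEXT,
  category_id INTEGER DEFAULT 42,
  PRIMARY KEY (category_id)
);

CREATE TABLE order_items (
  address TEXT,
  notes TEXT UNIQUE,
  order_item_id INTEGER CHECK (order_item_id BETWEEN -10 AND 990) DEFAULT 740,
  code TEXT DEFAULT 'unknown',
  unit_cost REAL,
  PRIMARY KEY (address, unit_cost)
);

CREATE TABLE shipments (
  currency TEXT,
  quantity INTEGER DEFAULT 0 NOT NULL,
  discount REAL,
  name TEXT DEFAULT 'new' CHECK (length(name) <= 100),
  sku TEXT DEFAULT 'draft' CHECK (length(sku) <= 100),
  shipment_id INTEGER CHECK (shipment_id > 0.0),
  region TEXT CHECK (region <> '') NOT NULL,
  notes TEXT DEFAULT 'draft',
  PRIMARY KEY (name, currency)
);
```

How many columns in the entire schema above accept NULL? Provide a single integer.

20

payments: 4 nullable (country, payment_id, weight, carrier — PK (status, phone, name) and explicit NOT NULL columns excluded).
customers: 3 nullable (total, code, notes — PK (quantity, customer_id, address) and explicit NOT NULL columns excluded).
categories: 6 nullable (address, name, price, barcode, priority, currency — PK (category_id) and explicit NOT NULL columns excluded).
order_items: 3 nullable (notes, order_item_id, code — PK (address, unit_cost) and explicit NOT NULL columns excluded).
shipments: 4 nullable (discount, sku, shipment_id, notes — PK (name, currency) and explicit NOT NULL columns excluded).
Total: 4 + 3 + 6 + 3 + 4 = 20.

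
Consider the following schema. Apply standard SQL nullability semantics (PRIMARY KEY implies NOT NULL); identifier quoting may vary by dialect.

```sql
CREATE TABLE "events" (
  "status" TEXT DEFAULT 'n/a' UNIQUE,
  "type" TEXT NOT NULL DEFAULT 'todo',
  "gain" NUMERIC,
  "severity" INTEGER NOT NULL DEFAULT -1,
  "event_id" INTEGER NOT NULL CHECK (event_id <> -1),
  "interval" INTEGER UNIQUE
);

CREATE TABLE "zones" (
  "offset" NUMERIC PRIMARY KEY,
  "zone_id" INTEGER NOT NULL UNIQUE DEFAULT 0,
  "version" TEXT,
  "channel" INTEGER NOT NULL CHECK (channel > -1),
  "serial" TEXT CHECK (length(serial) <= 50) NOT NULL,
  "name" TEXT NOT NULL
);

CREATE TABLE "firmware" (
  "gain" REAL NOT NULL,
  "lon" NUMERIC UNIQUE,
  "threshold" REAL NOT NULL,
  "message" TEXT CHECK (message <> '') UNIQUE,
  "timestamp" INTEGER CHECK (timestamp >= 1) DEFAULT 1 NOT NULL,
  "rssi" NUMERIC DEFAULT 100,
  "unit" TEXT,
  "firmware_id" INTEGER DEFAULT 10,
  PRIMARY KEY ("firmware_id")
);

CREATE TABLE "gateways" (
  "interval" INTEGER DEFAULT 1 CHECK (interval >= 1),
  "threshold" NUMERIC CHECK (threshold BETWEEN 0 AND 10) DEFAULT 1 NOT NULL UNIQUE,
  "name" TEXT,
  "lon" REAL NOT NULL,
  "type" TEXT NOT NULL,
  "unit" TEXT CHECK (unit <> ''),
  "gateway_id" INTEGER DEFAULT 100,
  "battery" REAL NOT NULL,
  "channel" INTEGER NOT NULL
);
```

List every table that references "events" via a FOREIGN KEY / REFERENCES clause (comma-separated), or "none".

No REFERENCES clause anywhere in the schema names events.

none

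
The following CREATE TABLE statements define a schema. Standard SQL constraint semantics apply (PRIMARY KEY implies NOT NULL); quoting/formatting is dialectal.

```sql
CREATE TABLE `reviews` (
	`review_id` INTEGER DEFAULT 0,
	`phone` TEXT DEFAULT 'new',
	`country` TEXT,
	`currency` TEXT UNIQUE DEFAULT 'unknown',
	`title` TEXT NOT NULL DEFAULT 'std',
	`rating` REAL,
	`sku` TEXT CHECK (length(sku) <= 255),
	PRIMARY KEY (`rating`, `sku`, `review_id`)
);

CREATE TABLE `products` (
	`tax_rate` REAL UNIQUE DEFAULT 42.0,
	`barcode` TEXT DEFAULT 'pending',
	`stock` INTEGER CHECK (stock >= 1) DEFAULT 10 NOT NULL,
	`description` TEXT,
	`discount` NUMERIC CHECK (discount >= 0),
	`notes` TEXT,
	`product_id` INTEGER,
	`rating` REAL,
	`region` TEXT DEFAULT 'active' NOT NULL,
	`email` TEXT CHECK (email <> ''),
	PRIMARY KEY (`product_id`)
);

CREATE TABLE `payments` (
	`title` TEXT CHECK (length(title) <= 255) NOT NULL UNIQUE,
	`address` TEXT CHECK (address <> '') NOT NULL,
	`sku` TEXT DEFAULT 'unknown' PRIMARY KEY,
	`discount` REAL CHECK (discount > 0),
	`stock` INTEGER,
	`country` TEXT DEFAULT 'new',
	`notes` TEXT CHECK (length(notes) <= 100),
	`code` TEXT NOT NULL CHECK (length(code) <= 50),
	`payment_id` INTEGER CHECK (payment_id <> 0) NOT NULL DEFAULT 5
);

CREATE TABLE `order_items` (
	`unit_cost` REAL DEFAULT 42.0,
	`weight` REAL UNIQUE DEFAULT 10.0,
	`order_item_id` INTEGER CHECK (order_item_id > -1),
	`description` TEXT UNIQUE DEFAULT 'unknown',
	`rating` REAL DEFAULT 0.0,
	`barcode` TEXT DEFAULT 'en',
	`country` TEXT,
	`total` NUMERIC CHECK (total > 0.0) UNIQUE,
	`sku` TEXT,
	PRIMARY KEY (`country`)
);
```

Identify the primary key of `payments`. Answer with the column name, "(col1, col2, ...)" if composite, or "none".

sku

sku is declared PRIMARY KEY inline on the column.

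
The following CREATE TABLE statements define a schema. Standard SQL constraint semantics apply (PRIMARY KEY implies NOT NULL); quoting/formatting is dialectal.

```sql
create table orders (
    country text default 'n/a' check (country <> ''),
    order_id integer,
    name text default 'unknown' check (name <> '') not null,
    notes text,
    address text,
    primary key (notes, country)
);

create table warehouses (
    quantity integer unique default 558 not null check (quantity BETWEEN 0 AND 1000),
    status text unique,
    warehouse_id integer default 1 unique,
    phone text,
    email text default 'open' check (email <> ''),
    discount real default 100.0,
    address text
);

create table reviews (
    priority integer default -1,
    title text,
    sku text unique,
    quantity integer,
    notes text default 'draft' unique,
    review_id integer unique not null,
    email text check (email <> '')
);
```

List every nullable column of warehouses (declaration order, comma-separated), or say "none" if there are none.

- quantity: declared NOT NULL → not nullable.
- status: UNIQUE does not imply NOT NULL → nullable.
- warehouse_id: UNIQUE does not imply NOT NULL → nullable.
- phone: no NOT NULL constraint applies → nullable.
- email: CHECK does not forbid NULL (a CHECK constraint passes when its expression is NULL) → nullable.
- discount: DEFAULT only fills an omitted column; an explicit NULL is still allowed → nullable.
- address: no NOT NULL constraint applies → nullable.

status, warehouse_id, phone, email, discount, address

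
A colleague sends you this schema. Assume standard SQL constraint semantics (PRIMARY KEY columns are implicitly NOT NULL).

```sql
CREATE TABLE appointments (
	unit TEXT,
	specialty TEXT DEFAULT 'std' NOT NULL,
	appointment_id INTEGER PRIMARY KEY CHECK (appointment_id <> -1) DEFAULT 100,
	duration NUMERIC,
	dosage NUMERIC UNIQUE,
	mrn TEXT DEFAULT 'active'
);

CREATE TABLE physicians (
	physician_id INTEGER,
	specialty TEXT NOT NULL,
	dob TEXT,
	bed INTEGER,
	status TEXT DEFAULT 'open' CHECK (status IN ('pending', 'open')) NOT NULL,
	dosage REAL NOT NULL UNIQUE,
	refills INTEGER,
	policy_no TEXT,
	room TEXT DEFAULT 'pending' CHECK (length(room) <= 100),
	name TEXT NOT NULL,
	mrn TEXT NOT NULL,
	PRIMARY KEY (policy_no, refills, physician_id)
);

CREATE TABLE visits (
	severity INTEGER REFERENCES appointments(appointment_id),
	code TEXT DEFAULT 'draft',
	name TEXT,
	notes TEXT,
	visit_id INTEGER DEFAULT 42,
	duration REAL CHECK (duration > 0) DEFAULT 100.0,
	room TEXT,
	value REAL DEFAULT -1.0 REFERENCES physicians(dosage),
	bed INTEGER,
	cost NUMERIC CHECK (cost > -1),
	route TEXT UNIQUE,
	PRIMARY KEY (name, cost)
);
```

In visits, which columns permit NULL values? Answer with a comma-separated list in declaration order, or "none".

severity, code, notes, visit_id, duration, room, value, bed, route

- severity: a foreign key column may be NULL unless separately constrained → nullable.
- code: DEFAULT only fills an omitted column; an explicit NULL is still allowed → nullable.
- name: part of the PRIMARY KEY, which implies NOT NULL → not nullable.
- notes: no NOT NULL constraint applies → nullable.
- visit_id: DEFAULT only fills an omitted column; an explicit NULL is still allowed → nullable.
- duration: CHECK does not forbid NULL (a CHECK constraint passes when its expression is NULL) → nullable.
- room: no NOT NULL constraint applies → nullable.
- value: a foreign key column may be NULL unless separately constrained → nullable.
- bed: no NOT NULL constraint applies → nullable.
- cost: part of the PRIMARY KEY, which implies NOT NULL → not nullable.
- route: UNIQUE does not imply NOT NULL → nullable.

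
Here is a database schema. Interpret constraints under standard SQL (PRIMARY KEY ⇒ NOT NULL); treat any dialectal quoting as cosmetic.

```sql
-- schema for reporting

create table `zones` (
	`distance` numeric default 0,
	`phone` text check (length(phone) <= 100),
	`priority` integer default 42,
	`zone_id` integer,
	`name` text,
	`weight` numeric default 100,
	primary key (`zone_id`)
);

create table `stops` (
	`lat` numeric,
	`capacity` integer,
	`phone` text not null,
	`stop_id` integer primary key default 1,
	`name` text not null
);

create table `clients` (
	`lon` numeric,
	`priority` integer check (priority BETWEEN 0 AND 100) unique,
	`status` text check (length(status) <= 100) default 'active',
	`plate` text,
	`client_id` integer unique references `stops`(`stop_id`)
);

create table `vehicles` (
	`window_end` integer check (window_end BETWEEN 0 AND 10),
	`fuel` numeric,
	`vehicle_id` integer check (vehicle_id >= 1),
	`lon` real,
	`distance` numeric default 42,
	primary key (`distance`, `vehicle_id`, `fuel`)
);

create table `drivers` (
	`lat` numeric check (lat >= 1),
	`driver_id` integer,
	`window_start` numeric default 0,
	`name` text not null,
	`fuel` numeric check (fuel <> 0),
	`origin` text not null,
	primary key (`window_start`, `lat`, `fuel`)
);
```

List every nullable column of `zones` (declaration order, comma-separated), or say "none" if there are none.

- distance: DEFAULT only fills an omitted column; an explicit NULL is still allowed → nullable.
- phone: CHECK does not forbid NULL (a CHECK constraint passes when its expression is NULL) → nullable.
- priority: DEFAULT only fills an omitted column; an explicit NULL is still allowed → nullable.
- zone_id: part of the PRIMARY KEY, which implies NOT NULL → not nullable.
- name: no NOT NULL constraint applies → nullable.
- weight: DEFAULT only fills an omitted column; an explicit NULL is still allowed → nullable.

distance, phone, priority, name, weight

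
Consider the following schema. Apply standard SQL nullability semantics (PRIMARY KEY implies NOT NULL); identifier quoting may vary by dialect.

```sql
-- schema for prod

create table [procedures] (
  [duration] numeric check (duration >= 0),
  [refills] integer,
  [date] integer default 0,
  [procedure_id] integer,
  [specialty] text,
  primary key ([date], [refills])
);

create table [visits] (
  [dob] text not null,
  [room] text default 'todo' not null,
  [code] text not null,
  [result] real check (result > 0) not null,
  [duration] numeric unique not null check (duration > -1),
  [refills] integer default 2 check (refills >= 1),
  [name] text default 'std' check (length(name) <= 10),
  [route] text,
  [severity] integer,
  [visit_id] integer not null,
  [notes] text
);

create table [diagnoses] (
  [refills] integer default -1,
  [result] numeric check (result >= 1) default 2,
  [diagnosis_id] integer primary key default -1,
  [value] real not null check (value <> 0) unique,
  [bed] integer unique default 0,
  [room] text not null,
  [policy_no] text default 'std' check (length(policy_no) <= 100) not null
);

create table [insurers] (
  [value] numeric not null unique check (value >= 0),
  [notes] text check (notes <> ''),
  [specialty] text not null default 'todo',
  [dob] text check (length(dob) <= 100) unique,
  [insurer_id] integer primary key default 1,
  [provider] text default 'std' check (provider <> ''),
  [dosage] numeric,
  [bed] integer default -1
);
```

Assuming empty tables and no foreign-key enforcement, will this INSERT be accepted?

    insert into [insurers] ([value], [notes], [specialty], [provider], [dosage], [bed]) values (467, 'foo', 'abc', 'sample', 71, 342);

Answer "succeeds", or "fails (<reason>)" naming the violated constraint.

NOT NULL columns: insurer_id defaults to 1; specialty is supplied; value is supplied.
CHECK constraints: 467 satisfies (value >= 0); 'foo' satisfies (notes <> ''); 'sample' satisfies (provider <> '').
No constraint is violated.

succeeds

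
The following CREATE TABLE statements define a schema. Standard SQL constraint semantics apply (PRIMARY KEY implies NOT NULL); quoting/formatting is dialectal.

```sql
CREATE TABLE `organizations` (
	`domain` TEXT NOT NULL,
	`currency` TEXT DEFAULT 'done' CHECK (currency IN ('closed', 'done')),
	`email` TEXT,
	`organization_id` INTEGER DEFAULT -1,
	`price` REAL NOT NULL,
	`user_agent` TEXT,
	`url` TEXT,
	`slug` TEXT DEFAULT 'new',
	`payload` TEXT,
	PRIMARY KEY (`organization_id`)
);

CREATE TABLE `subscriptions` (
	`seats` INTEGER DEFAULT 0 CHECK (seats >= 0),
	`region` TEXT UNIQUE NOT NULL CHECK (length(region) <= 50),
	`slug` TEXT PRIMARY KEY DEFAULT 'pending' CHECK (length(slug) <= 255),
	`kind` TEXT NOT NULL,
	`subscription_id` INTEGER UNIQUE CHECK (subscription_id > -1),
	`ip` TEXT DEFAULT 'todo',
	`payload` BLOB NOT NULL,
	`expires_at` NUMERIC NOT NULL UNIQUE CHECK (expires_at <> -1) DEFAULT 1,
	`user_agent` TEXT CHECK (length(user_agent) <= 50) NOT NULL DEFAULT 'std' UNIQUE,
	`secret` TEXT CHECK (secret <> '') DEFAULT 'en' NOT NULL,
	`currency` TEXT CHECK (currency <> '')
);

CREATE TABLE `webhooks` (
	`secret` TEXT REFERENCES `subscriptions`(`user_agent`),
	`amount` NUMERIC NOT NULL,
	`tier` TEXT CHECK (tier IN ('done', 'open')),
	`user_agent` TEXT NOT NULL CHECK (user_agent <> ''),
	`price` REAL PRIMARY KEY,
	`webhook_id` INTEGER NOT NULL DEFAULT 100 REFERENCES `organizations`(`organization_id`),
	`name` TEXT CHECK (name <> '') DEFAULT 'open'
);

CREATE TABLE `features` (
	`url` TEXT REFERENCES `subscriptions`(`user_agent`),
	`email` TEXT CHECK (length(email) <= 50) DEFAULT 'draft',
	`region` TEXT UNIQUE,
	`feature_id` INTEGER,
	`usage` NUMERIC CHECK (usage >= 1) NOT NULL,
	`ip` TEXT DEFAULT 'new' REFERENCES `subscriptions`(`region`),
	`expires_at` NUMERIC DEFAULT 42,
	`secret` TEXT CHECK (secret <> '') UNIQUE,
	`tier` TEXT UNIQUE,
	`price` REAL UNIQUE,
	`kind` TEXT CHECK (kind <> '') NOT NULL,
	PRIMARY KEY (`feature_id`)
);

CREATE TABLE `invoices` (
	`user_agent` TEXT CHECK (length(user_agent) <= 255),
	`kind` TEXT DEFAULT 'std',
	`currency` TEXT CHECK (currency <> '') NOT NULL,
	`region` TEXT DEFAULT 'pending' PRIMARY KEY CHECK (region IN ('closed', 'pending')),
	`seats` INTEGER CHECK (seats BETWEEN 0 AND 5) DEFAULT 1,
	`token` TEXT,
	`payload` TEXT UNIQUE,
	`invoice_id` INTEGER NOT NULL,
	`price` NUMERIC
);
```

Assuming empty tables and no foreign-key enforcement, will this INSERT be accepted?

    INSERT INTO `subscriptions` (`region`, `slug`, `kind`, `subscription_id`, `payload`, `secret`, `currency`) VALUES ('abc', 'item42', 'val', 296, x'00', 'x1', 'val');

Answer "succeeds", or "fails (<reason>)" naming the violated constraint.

succeeds

NOT NULL columns: expires_at defaults to 1; kind is supplied; payload is supplied; region is supplied; secret is supplied; slug is supplied; user_agent defaults to 'std'.
CHECK constraints: 'abc' satisfies (length(region) <= 50); 'item42' satisfies (length(slug) <= 255); 296 satisfies (subscription_id > -1); 'x1' satisfies (secret <> ''); 'val' satisfies (currency <> '').
No constraint is violated.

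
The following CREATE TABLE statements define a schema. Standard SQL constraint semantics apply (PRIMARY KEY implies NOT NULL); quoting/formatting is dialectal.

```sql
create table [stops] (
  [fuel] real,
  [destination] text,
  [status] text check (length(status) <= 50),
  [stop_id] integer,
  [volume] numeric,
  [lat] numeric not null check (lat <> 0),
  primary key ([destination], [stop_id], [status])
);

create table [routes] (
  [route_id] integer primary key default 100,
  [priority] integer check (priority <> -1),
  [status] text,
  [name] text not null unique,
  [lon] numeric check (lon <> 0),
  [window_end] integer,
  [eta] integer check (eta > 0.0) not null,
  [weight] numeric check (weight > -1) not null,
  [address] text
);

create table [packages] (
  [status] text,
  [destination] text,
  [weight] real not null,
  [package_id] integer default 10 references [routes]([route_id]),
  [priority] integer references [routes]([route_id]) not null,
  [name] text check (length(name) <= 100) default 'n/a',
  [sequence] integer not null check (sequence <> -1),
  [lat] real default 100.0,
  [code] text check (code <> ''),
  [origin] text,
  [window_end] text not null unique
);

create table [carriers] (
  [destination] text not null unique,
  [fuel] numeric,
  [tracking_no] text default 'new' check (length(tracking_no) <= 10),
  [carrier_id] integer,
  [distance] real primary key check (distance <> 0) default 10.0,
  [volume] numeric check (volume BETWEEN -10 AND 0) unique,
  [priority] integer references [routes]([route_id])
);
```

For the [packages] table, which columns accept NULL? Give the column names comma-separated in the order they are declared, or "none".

status, destination, package_id, name, lat, code, origin

- status: no NOT NULL constraint applies → nullable.
- destination: no NOT NULL constraint applies → nullable.
- weight: declared NOT NULL → not nullable.
- package_id: a foreign key column may be NULL unless separately constrained → nullable.
- priority: declared NOT NULL → not nullable.
- name: CHECK does not forbid NULL (a CHECK constraint passes when its expression is NULL) → nullable.
- sequence: declared NOT NULL → not nullable.
- lat: DEFAULT only fills an omitted column; an explicit NULL is still allowed → nullable.
- code: CHECK does not forbid NULL (a CHECK constraint passes when its expression is NULL) → nullable.
- origin: no NOT NULL constraint applies → nullable.
- window_end: declared NOT NULL → not nullable.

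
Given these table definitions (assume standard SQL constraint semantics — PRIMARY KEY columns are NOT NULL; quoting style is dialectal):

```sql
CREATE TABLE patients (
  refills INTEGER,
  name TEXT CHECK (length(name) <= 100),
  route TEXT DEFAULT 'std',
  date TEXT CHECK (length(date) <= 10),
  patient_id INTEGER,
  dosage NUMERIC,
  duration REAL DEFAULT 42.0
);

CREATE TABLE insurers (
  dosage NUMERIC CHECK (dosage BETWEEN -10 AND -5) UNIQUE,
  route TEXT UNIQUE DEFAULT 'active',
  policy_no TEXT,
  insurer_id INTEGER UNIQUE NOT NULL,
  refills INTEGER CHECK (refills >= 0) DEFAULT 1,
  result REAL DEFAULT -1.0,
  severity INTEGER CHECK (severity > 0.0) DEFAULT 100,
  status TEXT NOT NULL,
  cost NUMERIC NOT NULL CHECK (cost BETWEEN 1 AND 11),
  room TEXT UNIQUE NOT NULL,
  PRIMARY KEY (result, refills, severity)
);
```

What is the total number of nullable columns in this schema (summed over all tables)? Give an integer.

patients: 7 nullable (refills, name, route, date, patient_id, dosage, duration — PK none and explicit NOT NULL columns excluded).
insurers: 3 nullable (dosage, route, policy_no — PK (result, refills, severity) and explicit NOT NULL columns excluded).
Total: 7 + 3 = 10.

10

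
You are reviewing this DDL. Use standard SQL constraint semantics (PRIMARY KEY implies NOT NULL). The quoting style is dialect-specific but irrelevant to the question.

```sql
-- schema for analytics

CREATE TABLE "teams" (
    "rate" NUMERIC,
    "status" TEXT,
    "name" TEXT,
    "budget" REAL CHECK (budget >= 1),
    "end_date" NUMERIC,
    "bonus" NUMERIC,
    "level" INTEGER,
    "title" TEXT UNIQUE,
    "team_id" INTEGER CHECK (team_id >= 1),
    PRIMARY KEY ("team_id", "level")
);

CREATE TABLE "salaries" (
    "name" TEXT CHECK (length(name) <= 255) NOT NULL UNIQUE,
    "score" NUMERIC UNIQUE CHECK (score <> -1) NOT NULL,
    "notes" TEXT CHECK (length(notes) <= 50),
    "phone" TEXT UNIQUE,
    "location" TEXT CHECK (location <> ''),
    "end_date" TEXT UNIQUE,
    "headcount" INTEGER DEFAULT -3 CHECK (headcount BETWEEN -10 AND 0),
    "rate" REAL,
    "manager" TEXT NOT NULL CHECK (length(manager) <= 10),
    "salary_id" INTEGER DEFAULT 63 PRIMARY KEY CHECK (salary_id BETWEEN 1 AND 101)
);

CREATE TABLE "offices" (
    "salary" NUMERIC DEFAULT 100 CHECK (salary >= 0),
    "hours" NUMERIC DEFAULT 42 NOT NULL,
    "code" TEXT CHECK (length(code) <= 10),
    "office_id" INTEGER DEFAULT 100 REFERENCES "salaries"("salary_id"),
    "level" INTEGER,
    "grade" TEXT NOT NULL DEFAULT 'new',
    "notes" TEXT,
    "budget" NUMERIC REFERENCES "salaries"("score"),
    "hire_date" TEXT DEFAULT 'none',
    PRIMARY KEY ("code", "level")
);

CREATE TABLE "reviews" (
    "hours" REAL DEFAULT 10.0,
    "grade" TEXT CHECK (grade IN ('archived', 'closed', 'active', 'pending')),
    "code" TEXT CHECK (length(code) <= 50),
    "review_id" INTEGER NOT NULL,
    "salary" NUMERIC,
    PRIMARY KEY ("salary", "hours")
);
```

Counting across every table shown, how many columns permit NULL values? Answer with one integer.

teams: 7 nullable (rate, status, name, budget, end_date, bonus, title — PK (team_id, level) and explicit NOT NULL columns excluded).
salaries: 6 nullable (notes, phone, location, end_date, headcount, rate — PK (salary_id) and explicit NOT NULL columns excluded).
offices: 5 nullable (salary, office_id, notes, budget, hire_date — PK (code, level) and explicit NOT NULL columns excluded).
reviews: 2 nullable (grade, code — PK (salary, hours) and explicit NOT NULL columns excluded).
Total: 7 + 6 + 5 + 2 = 20.

20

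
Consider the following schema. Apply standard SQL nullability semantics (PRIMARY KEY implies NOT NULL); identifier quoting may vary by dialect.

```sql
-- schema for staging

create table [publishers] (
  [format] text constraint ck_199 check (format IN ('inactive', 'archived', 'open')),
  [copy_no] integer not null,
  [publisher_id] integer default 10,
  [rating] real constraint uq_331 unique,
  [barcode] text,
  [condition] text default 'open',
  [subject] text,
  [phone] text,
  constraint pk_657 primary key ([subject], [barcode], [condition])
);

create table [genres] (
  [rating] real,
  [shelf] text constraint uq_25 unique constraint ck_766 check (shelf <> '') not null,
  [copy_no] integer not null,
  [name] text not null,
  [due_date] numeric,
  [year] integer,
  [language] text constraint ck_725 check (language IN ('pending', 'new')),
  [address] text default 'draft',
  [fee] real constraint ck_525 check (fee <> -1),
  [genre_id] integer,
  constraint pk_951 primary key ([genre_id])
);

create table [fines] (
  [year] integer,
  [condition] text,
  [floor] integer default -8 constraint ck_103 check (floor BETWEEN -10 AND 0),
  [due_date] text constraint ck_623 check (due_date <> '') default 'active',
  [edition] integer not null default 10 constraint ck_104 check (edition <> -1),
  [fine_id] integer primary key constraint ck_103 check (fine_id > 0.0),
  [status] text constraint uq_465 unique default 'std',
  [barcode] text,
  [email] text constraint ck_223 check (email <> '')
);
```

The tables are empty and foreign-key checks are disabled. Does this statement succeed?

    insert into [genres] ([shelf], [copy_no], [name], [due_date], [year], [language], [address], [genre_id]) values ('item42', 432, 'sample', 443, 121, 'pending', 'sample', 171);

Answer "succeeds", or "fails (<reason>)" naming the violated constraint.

succeeds

NOT NULL columns: copy_no is supplied; genre_id is supplied; name is supplied; shelf is supplied.
CHECK constraints: 'item42' satisfies (shelf <> ''); 'pending' satisfies (language IN ('pending', 'new')).
No constraint is violated.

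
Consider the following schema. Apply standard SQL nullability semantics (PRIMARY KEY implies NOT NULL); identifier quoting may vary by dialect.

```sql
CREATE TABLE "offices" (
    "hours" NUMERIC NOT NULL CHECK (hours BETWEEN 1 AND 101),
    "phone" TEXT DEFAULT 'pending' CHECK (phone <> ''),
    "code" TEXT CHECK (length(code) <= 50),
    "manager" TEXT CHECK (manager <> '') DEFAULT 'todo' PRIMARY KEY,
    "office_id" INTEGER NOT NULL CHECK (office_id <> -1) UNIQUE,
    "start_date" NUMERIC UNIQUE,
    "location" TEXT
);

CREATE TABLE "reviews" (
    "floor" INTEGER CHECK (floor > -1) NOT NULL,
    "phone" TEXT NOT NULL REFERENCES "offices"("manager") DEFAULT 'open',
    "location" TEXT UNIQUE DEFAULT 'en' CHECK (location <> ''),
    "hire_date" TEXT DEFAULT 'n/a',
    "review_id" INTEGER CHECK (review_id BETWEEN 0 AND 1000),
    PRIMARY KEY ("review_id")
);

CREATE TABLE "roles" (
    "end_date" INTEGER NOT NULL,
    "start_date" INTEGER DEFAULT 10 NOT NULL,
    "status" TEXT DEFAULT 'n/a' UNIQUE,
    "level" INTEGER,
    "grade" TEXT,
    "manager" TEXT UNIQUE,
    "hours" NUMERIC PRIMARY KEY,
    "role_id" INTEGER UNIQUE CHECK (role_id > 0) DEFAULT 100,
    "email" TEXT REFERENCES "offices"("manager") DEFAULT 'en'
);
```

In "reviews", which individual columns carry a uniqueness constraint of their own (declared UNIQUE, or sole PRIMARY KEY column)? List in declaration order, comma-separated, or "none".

location, review_id

- floor: no UNIQUE or single-column PK constraint.
- phone: no UNIQUE or single-column PK constraint.
- location: declared UNIQUE → unique.
- hire_date: no UNIQUE or single-column PK constraint.
- review_id: single-column PRIMARY KEY → unique.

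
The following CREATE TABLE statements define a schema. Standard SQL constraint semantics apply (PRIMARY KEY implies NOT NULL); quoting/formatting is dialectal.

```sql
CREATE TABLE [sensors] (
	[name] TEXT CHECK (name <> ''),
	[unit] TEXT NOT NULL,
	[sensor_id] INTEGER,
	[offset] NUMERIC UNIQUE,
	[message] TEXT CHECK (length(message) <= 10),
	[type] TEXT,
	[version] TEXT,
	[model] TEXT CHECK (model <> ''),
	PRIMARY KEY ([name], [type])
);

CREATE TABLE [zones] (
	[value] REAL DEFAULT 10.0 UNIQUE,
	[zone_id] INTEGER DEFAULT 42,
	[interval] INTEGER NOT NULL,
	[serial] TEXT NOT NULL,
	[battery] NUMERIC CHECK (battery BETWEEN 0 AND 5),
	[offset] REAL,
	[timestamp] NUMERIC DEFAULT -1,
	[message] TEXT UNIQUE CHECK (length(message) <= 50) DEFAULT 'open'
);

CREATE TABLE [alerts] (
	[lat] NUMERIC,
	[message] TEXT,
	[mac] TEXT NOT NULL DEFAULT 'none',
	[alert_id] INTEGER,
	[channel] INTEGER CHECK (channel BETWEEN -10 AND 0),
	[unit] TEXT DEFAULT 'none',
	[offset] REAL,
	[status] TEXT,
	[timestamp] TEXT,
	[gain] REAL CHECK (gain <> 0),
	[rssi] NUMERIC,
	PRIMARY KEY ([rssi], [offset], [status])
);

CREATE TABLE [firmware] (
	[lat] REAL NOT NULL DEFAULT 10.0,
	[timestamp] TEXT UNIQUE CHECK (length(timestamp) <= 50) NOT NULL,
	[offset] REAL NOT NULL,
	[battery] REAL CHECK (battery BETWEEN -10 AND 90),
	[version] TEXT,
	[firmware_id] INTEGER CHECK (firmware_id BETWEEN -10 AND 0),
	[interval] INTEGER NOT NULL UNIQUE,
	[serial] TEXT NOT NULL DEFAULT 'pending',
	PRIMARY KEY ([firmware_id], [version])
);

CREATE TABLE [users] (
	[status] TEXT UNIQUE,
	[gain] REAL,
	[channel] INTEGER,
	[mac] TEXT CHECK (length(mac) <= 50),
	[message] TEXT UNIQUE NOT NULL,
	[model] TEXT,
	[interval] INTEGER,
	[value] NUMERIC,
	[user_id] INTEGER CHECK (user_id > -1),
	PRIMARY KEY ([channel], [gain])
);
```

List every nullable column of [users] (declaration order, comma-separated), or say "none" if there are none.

status, mac, model, interval, value, user_id

- status: UNIQUE does not imply NOT NULL → nullable.
- gain: part of the PRIMARY KEY, which implies NOT NULL → not nullable.
- channel: part of the PRIMARY KEY, which implies NOT NULL → not nullable.
- mac: CHECK does not forbid NULL (a CHECK constraint passes when its expression is NULL) → nullable.
- message: declared NOT NULL → not nullable.
- model: no NOT NULL constraint applies → nullable.
- interval: no NOT NULL constraint applies → nullable.
- value: no NOT NULL constraint applies → nullable.
- user_id: CHECK does not forbid NULL (a CHECK constraint passes when its expression is NULL) → nullable.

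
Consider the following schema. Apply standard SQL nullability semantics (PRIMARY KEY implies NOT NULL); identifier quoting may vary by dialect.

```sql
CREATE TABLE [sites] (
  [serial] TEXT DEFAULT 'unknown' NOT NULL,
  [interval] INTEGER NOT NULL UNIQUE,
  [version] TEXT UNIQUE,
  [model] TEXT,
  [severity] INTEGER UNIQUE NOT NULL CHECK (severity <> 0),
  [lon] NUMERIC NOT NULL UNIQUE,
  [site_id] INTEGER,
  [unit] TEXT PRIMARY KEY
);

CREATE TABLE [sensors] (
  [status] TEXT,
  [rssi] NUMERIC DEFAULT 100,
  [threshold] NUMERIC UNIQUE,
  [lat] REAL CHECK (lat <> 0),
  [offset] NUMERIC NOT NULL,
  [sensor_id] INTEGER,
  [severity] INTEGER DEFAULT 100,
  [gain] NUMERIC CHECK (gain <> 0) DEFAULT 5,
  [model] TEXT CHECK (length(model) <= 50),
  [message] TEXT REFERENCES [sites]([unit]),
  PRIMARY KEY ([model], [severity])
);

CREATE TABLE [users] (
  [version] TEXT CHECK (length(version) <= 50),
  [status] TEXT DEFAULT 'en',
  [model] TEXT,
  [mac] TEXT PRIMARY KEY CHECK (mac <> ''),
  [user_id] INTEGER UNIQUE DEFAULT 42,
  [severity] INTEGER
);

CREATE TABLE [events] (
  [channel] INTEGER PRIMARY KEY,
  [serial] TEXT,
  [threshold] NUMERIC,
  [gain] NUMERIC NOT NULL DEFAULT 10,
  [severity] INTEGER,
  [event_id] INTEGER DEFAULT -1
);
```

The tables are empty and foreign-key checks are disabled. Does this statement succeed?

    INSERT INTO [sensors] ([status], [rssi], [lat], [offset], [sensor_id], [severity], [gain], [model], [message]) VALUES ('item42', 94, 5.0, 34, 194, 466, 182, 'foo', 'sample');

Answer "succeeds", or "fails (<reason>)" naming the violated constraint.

succeeds

NOT NULL columns: model is supplied; offset is supplied; severity is supplied.
CHECK constraints: 5.0 satisfies (lat <> 0); 182 satisfies (gain <> 0); 'foo' satisfies (length(model) <= 50).
No constraint is violated.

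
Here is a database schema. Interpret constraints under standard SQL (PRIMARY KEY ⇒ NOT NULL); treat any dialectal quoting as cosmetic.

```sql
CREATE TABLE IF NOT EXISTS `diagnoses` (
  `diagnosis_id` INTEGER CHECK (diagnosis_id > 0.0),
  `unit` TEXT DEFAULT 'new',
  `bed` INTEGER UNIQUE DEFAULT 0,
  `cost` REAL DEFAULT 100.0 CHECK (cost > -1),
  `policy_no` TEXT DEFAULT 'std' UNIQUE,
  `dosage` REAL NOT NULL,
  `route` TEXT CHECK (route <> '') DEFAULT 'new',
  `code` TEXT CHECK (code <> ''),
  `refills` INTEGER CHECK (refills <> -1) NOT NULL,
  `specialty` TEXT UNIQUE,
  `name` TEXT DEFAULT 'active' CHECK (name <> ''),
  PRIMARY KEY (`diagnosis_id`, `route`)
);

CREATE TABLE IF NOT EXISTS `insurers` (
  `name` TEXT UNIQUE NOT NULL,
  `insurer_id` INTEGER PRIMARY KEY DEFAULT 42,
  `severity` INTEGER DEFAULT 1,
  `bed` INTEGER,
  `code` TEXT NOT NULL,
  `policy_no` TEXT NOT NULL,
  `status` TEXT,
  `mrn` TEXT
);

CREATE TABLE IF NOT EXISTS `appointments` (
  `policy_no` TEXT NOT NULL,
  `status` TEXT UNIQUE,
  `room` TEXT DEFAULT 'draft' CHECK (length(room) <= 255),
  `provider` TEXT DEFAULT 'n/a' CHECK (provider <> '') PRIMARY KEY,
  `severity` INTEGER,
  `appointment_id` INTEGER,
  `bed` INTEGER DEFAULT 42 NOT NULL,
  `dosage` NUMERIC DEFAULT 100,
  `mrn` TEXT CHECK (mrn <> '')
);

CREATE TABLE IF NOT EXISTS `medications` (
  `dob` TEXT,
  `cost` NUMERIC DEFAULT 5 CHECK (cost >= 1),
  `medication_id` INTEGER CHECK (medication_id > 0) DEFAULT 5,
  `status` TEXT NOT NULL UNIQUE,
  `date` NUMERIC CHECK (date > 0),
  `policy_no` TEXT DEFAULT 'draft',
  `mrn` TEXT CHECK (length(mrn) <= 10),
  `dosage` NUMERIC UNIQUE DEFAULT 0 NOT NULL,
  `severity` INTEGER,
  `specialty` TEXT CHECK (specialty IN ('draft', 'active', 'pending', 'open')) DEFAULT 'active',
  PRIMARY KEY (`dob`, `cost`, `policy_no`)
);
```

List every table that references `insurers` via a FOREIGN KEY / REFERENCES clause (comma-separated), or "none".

none

No REFERENCES clause anywhere in the schema names insurers.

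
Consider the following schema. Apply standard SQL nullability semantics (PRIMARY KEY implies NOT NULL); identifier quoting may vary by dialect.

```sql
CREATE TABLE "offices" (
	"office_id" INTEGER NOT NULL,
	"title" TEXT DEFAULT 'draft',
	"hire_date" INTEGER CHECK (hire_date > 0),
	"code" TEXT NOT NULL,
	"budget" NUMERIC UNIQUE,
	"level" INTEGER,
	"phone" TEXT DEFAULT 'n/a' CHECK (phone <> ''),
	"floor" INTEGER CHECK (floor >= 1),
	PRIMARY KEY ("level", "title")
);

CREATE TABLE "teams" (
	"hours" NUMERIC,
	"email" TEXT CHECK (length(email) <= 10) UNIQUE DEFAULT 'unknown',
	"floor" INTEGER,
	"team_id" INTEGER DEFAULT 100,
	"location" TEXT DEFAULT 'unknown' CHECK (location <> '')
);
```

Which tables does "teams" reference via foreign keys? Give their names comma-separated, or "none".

No column in teams has a REFERENCES clause.

none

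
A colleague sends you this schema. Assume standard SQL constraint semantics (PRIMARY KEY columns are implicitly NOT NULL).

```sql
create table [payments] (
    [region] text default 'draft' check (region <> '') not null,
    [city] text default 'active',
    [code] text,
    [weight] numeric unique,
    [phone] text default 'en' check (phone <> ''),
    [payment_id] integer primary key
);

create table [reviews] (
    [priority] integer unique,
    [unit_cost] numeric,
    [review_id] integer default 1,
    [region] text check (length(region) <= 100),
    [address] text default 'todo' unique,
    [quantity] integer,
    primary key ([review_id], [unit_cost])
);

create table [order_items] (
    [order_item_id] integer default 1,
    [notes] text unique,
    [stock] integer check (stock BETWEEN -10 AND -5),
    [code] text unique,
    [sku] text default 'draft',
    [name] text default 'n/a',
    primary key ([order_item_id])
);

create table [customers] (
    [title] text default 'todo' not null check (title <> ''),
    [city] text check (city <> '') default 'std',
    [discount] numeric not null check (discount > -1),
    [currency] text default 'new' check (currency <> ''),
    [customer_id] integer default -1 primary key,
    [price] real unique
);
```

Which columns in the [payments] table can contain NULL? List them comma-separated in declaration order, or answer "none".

city, code, weight, phone

- region: declared NOT NULL → not nullable.
- city: DEFAULT only fills an omitted column; an explicit NULL is still allowed → nullable.
- code: no NOT NULL constraint applies → nullable.
- weight: UNIQUE does not imply NOT NULL → nullable.
- phone: CHECK does not forbid NULL (a CHECK constraint passes when its expression is NULL) → nullable.
- payment_id: part of the PRIMARY KEY, which implies NOT NULL → not nullable.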